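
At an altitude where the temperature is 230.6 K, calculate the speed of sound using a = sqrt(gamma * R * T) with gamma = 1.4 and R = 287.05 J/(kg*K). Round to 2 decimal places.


Step 1: gamma * R * T = 1.4 * 287.05 * 230.6 = 92671.222
Step 2: a = sqrt(92671.222) = 304.42 m/s

304.42


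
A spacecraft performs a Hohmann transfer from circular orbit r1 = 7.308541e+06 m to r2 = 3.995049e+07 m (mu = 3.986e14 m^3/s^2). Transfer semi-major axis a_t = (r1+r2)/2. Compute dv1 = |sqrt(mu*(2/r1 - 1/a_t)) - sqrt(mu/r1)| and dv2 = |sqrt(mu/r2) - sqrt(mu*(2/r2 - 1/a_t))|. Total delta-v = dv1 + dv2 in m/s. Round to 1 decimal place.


Step 1: Transfer semi-major axis a_t = (7.308541e+06 + 3.995049e+07) / 2 = 2.362952e+07 m
Step 2: v1 (circular at r1) = sqrt(mu/r1) = 7385.05 m/s
Step 3: v_t1 = sqrt(mu*(2/r1 - 1/a_t)) = 9602.56 m/s
Step 4: dv1 = |9602.56 - 7385.05| = 2217.51 m/s
Step 5: v2 (circular at r2) = 3158.69 m/s, v_t2 = 1756.69 m/s
Step 6: dv2 = |3158.69 - 1756.69| = 1402.0 m/s
Step 7: Total delta-v = 2217.51 + 1402.0 = 3619.5 m/s

3619.5


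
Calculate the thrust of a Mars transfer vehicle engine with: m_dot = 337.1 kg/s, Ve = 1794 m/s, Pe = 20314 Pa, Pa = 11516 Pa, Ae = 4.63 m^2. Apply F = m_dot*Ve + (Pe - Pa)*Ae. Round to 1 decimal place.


Step 1: Momentum thrust = m_dot * Ve = 337.1 * 1794 = 604757.4 N
Step 2: Pressure thrust = (Pe - Pa) * Ae = (20314 - 11516) * 4.63 = 40734.74 N
Step 3: Total thrust F = 604757.4 + 40734.74 = 645492.1 N

645492.1


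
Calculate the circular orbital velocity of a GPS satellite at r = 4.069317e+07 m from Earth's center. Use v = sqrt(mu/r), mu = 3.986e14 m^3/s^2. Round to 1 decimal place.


Step 1: mu / r = 3.986e14 / 4.069317e+07 = 9795255.5675
Step 2: v = sqrt(9795255.5675) = 3129.7 m/s

3129.7


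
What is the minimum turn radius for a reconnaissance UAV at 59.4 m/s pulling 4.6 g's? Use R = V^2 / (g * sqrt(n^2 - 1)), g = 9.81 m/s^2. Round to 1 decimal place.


Step 1: V^2 = 59.4^2 = 3528.36
Step 2: n^2 - 1 = 4.6^2 - 1 = 20.16
Step 3: sqrt(20.16) = 4.489989
Step 4: R = 3528.36 / (9.81 * 4.489989) = 80.1 m

80.1


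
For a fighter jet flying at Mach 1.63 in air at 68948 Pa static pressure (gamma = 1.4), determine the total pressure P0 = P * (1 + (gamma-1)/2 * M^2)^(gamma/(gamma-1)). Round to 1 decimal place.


Step 1: (gamma-1)/2 * M^2 = 0.2 * 2.6569 = 0.53138
Step 2: 1 + 0.53138 = 1.53138
Step 3: Exponent gamma/(gamma-1) = 3.5
Step 4: P0 = 68948 * 1.53138^3.5 = 306416.4 Pa

306416.4


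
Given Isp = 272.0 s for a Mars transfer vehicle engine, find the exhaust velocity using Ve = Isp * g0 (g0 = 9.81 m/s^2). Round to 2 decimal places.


Step 1: Ve = Isp * g0 = 272.0 * 9.81
Step 2: Ve = 2668.32 m/s

2668.32


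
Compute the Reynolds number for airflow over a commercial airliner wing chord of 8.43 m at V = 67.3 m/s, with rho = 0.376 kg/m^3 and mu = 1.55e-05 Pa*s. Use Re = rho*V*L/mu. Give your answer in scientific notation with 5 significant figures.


Step 1: Numerator = rho * V * L = 0.376 * 67.3 * 8.43 = 213.319464
Step 2: Re = 213.319464 / 1.55e-05
Step 3: Re = 1.3763e+07

1.3763e+07


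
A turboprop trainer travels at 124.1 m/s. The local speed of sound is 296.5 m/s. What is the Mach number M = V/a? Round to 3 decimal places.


Step 1: M = V / a = 124.1 / 296.5
Step 2: M = 0.419

0.419


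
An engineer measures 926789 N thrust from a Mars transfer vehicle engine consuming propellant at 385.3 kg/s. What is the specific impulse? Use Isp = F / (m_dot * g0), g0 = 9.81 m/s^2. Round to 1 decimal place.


Step 1: m_dot * g0 = 385.3 * 9.81 = 3779.79
Step 2: Isp = 926789 / 3779.79 = 245.2 s

245.2


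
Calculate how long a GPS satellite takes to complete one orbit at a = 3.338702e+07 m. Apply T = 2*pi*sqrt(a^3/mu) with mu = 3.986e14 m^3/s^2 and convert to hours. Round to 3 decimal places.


Step 1: a^3 / mu = 3.721628e+22 / 3.986e14 = 9.336749e+07
Step 2: sqrt(9.336749e+07) = 9662.6854 s
Step 3: T = 2*pi * 9662.6854 = 60712.44 s
Step 4: T in hours = 60712.44 / 3600 = 16.865 hours

16.865


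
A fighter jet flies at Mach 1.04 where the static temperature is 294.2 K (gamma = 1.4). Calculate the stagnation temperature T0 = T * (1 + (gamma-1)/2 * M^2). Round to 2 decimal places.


Step 1: (gamma-1)/2 = 0.2
Step 2: M^2 = 1.0816
Step 3: 1 + 0.2 * 1.0816 = 1.21632
Step 4: T0 = 294.2 * 1.21632 = 357.84 K

357.84


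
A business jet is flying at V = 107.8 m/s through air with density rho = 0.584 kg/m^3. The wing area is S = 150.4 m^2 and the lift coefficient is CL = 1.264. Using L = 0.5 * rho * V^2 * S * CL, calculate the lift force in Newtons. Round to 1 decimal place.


Step 1: Calculate dynamic pressure q = 0.5 * 0.584 * 107.8^2 = 0.5 * 0.584 * 11620.84 = 3393.2853 Pa
Step 2: Multiply by wing area and lift coefficient: L = 3393.2853 * 150.4 * 1.264
Step 3: L = 510350.1061 * 1.264 = 645082.5 N

645082.5


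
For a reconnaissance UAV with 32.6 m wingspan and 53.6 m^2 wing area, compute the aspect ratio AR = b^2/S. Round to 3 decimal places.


Step 1: b^2 = 32.6^2 = 1062.76
Step 2: AR = 1062.76 / 53.6 = 19.828

19.828


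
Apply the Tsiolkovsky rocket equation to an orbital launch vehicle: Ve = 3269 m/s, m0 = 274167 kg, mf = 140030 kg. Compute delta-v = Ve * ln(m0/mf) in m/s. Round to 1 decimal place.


Step 1: Mass ratio m0/mf = 274167 / 140030 = 1.957916
Step 2: ln(1.957916) = 0.671881
Step 3: delta-v = 3269 * 0.671881 = 2196.4 m/s

2196.4


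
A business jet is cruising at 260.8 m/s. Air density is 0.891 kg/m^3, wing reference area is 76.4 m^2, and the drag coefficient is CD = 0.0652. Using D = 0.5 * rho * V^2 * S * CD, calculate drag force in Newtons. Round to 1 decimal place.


Step 1: Dynamic pressure q = 0.5 * 0.891 * 260.8^2 = 30301.4131 Pa
Step 2: Drag D = q * S * CD = 30301.4131 * 76.4 * 0.0652
Step 3: D = 150939.8 N

150939.8


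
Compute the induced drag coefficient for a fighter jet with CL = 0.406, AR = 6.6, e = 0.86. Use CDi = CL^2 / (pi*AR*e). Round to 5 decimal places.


Step 1: CL^2 = 0.406^2 = 0.164836
Step 2: pi * AR * e = 3.14159 * 6.6 * 0.86 = 17.83168
Step 3: CDi = 0.164836 / 17.83168 = 0.00924

0.00924


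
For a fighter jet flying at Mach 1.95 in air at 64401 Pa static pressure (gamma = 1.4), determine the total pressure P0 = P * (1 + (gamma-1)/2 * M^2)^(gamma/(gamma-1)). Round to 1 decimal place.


Step 1: (gamma-1)/2 * M^2 = 0.2 * 3.8025 = 0.7605
Step 2: 1 + 0.7605 = 1.7605
Step 3: Exponent gamma/(gamma-1) = 3.5
Step 4: P0 = 64401 * 1.7605^3.5 = 466249.9 Pa

466249.9


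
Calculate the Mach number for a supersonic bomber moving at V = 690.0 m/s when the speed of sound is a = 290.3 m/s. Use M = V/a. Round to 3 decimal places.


Step 1: M = V / a = 690.0 / 290.3
Step 2: M = 2.377

2.377


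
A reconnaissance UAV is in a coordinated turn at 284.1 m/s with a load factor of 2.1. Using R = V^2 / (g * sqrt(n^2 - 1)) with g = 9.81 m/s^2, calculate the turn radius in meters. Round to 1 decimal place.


Step 1: V^2 = 284.1^2 = 80712.81
Step 2: n^2 - 1 = 2.1^2 - 1 = 3.41
Step 3: sqrt(3.41) = 1.846619
Step 4: R = 80712.81 / (9.81 * 1.846619) = 4455.5 m

4455.5


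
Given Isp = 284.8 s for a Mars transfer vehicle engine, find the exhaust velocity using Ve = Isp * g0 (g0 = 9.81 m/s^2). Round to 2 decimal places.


Step 1: Ve = Isp * g0 = 284.8 * 9.81
Step 2: Ve = 2793.89 m/s

2793.89


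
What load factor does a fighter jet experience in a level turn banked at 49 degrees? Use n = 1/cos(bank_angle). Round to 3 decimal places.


Step 1: Convert 49 degrees to radians = 0.855211
Step 2: cos(49 deg) = 0.656059
Step 3: n = 1 / 0.656059 = 1.524

1.524


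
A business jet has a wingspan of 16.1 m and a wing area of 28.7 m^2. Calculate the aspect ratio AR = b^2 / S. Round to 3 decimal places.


Step 1: b^2 = 16.1^2 = 259.21
Step 2: AR = 259.21 / 28.7 = 9.032

9.032


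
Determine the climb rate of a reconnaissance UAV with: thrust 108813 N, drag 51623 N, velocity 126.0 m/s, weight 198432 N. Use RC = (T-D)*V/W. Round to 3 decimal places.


Step 1: Excess thrust = T - D = 108813 - 51623 = 57190 N
Step 2: Excess power = 57190 * 126.0 = 7205940.0 W
Step 3: RC = 7205940.0 / 198432 = 36.314 m/s

36.314


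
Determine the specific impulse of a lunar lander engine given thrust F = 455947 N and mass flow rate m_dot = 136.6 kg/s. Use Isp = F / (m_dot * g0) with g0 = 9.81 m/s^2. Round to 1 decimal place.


Step 1: m_dot * g0 = 136.6 * 9.81 = 1340.05
Step 2: Isp = 455947 / 1340.05 = 340.2 s

340.2


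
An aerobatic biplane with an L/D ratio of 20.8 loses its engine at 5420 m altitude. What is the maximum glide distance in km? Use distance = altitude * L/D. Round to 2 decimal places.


Step 1: Glide distance = altitude * L/D = 5420 * 20.8 = 112736.0 m
Step 2: Convert to km: 112736.0 / 1000 = 112.74 km

112.74


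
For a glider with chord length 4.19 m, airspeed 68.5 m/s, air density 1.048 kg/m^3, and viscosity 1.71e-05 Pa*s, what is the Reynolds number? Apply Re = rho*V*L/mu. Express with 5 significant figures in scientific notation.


Step 1: Numerator = rho * V * L = 1.048 * 68.5 * 4.19 = 300.79172
Step 2: Re = 300.79172 / 1.71e-05
Step 3: Re = 1.7590e+07

1.7590e+07


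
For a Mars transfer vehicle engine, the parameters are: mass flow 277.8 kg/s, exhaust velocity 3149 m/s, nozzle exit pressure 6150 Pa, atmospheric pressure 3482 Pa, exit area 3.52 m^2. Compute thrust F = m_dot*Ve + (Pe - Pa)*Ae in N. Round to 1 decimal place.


Step 1: Momentum thrust = m_dot * Ve = 277.8 * 3149 = 874792.2 N
Step 2: Pressure thrust = (Pe - Pa) * Ae = (6150 - 3482) * 3.52 = 9391.36 N
Step 3: Total thrust F = 874792.2 + 9391.36 = 884183.6 N

884183.6


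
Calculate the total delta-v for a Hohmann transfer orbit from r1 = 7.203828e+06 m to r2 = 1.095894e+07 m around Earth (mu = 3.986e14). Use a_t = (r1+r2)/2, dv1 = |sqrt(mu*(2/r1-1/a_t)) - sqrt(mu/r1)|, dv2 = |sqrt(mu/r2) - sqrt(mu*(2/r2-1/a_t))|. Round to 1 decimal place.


Step 1: Transfer semi-major axis a_t = (7.203828e+06 + 1.095894e+07) / 2 = 9.081384e+06 m
Step 2: v1 (circular at r1) = sqrt(mu/r1) = 7438.53 m/s
Step 3: v_t1 = sqrt(mu*(2/r1 - 1/a_t)) = 8171.38 m/s
Step 4: dv1 = |8171.38 - 7438.53| = 732.85 m/s
Step 5: v2 (circular at r2) = 6030.93 m/s, v_t2 = 5371.43 m/s
Step 6: dv2 = |6030.93 - 5371.43| = 659.5 m/s
Step 7: Total delta-v = 732.85 + 659.5 = 1392.3 m/s

1392.3


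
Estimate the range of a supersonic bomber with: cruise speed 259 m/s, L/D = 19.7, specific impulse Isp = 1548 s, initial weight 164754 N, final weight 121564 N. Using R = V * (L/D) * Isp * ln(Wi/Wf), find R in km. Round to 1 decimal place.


Step 1: Coefficient = V * (L/D) * Isp = 259 * 19.7 * 1548 = 7898360.4 m
Step 2: Wi/Wf = 164754 / 121564 = 1.355286
Step 3: ln(1.355286) = 0.304013
Step 4: R = 7898360.4 * 0.304013 = 2401200.9 m = 2401.2 km

2401.2


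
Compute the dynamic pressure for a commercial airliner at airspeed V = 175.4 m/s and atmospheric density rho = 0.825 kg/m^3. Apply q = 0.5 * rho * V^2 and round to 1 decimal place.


Step 1: V^2 = 175.4^2 = 30765.16
Step 2: q = 0.5 * 0.825 * 30765.16
Step 3: q = 12690.6 Pa

12690.6


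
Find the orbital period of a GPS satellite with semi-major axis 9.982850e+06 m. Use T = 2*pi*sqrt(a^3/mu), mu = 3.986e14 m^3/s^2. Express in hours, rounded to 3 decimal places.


Step 1: a^3 / mu = 9.948638e+20 / 3.986e14 = 2.495895e+06
Step 2: sqrt(2.495895e+06) = 1579.8402 s
Step 3: T = 2*pi * 1579.8402 = 9926.43 s
Step 4: T in hours = 9926.43 / 3600 = 2.757 hours

2.757


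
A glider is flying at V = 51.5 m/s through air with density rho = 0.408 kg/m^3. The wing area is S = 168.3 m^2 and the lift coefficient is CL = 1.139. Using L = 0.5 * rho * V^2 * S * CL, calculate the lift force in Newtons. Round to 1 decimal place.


Step 1: Calculate dynamic pressure q = 0.5 * 0.408 * 51.5^2 = 0.5 * 0.408 * 2652.25 = 541.059 Pa
Step 2: Multiply by wing area and lift coefficient: L = 541.059 * 168.3 * 1.139
Step 3: L = 91060.2297 * 1.139 = 103717.6 N

103717.6


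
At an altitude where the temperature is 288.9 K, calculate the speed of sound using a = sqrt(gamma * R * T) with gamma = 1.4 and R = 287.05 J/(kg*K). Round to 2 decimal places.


Step 1: gamma * R * T = 1.4 * 287.05 * 288.9 = 116100.243
Step 2: a = sqrt(116100.243) = 340.73 m/s

340.73


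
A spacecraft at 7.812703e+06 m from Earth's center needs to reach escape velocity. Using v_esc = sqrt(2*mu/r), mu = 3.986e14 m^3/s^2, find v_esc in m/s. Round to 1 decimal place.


Step 1: 2*mu/r = 2 * 3.986e14 / 7.812703e+06 = 102038948.62
Step 2: v_esc = sqrt(102038948.62) = 10101.4 m/s

10101.4


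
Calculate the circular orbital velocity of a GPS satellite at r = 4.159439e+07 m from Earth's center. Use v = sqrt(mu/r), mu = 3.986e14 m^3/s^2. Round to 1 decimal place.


Step 1: mu / r = 3.986e14 / 4.159439e+07 = 9583023.0952
Step 2: v = sqrt(9583023.0952) = 3095.6 m/s

3095.6


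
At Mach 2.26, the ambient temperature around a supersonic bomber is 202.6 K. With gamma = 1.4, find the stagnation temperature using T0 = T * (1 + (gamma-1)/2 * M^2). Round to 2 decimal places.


Step 1: (gamma-1)/2 = 0.2
Step 2: M^2 = 5.1076
Step 3: 1 + 0.2 * 5.1076 = 2.02152
Step 4: T0 = 202.6 * 2.02152 = 409.56 K

409.56


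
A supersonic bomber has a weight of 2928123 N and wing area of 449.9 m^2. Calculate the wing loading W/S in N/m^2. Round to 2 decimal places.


Step 1: Wing loading = W / S = 2928123 / 449.9
Step 2: Wing loading = 6508.39 N/m^2

6508.39


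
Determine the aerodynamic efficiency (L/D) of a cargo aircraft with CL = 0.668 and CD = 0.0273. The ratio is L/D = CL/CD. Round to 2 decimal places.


Step 1: L/D = CL / CD = 0.668 / 0.0273
Step 2: L/D = 24.47

24.47


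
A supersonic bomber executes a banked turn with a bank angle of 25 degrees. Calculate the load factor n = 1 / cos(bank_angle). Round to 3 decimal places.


Step 1: Convert 25 degrees to radians = 0.436332
Step 2: cos(25 deg) = 0.906308
Step 3: n = 1 / 0.906308 = 1.103

1.103


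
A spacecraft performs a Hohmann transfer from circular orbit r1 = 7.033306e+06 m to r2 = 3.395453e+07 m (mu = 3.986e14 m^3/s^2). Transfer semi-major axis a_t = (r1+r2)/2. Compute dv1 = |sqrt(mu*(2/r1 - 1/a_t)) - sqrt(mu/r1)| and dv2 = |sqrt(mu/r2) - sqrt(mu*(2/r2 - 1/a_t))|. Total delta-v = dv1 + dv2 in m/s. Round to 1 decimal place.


Step 1: Transfer semi-major axis a_t = (7.033306e+06 + 3.395453e+07) / 2 = 2.049392e+07 m
Step 2: v1 (circular at r1) = sqrt(mu/r1) = 7528.16 m/s
Step 3: v_t1 = sqrt(mu*(2/r1 - 1/a_t)) = 9690.03 m/s
Step 4: dv1 = |9690.03 - 7528.16| = 2161.87 m/s
Step 5: v2 (circular at r2) = 3426.26 m/s, v_t2 = 2007.18 m/s
Step 6: dv2 = |3426.26 - 2007.18| = 1419.07 m/s
Step 7: Total delta-v = 2161.87 + 1419.07 = 3580.9 m/s

3580.9


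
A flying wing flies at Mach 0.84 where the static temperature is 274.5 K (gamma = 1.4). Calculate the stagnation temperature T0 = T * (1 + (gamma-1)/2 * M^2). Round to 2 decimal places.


Step 1: (gamma-1)/2 = 0.2
Step 2: M^2 = 0.7056
Step 3: 1 + 0.2 * 0.7056 = 1.14112
Step 4: T0 = 274.5 * 1.14112 = 313.24 K

313.24


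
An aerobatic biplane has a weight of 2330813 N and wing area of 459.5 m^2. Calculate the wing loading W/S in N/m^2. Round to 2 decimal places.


Step 1: Wing loading = W / S = 2330813 / 459.5
Step 2: Wing loading = 5072.50 N/m^2

5072.50


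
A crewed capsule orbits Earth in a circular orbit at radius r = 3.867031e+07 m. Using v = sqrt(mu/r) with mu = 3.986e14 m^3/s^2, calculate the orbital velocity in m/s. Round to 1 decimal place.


Step 1: mu / r = 3.986e14 / 3.867031e+07 = 10307649.4603
Step 2: v = sqrt(10307649.4603) = 3210.6 m/s

3210.6


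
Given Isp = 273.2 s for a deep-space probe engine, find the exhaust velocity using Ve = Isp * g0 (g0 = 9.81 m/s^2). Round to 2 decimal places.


Step 1: Ve = Isp * g0 = 273.2 * 9.81
Step 2: Ve = 2680.09 m/s

2680.09


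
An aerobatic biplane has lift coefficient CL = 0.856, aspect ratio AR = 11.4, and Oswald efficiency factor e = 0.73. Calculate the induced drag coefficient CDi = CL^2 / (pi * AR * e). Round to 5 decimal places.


Step 1: CL^2 = 0.856^2 = 0.732736
Step 2: pi * AR * e = 3.14159 * 11.4 * 0.73 = 26.144334
Step 3: CDi = 0.732736 / 26.144334 = 0.02803

0.02803


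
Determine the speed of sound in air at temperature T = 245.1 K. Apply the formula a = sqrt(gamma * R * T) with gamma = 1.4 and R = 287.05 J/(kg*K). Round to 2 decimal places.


Step 1: gamma * R * T = 1.4 * 287.05 * 245.1 = 98498.337
Step 2: a = sqrt(98498.337) = 313.84 m/s

313.84


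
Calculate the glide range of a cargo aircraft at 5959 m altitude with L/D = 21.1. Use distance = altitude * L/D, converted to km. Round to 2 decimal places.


Step 1: Glide distance = altitude * L/D = 5959 * 21.1 = 125734.9 m
Step 2: Convert to km: 125734.9 / 1000 = 125.73 km

125.73


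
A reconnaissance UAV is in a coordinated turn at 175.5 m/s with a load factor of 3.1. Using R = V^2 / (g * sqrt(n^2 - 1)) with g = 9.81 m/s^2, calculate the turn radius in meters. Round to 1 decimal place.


Step 1: V^2 = 175.5^2 = 30800.25
Step 2: n^2 - 1 = 3.1^2 - 1 = 8.61
Step 3: sqrt(8.61) = 2.93428
Step 4: R = 30800.25 / (9.81 * 2.93428) = 1070.0 m

1070.0


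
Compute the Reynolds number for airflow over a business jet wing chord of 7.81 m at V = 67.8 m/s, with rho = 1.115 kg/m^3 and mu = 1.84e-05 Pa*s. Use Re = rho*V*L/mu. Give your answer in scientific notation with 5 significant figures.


Step 1: Numerator = rho * V * L = 1.115 * 67.8 * 7.81 = 590.41257
Step 2: Re = 590.41257 / 1.84e-05
Step 3: Re = 3.2088e+07

3.2088e+07


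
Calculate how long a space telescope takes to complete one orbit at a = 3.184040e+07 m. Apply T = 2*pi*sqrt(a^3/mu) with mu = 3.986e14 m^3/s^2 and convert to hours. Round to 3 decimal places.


Step 1: a^3 / mu = 3.228015e+22 / 3.986e14 = 8.098382e+07
Step 2: sqrt(8.098382e+07) = 8999.101 s
Step 3: T = 2*pi * 8999.101 = 56543.02 s
Step 4: T in hours = 56543.02 / 3600 = 15.706 hours

15.706


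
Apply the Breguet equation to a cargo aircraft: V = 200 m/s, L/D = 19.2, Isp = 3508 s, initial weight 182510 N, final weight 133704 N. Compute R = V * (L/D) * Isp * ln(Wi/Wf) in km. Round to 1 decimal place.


Step 1: Coefficient = V * (L/D) * Isp = 200 * 19.2 * 3508 = 13470720.0 m
Step 2: Wi/Wf = 182510 / 133704 = 1.36503
Step 3: ln(1.36503) = 0.311177
Step 4: R = 13470720.0 * 0.311177 = 4191772.4 m = 4191.8 km

4191.8


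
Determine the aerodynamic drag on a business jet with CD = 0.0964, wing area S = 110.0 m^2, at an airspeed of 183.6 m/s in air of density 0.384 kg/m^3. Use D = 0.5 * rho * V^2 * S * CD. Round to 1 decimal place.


Step 1: Dynamic pressure q = 0.5 * 0.384 * 183.6^2 = 6472.1203 Pa
Step 2: Drag D = q * S * CD = 6472.1203 * 110.0 * 0.0964
Step 3: D = 68630.4 N

68630.4


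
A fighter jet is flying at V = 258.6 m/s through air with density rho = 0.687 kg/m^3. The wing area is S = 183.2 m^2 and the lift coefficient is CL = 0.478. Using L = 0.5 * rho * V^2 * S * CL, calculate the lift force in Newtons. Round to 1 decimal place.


Step 1: Calculate dynamic pressure q = 0.5 * 0.687 * 258.6^2 = 0.5 * 0.687 * 66873.96 = 22971.2053 Pa
Step 2: Multiply by wing area and lift coefficient: L = 22971.2053 * 183.2 * 0.478
Step 3: L = 4208324.8036 * 0.478 = 2011579.3 N

2011579.3


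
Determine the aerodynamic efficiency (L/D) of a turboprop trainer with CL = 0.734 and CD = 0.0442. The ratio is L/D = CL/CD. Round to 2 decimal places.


Step 1: L/D = CL / CD = 0.734 / 0.0442
Step 2: L/D = 16.61

16.61


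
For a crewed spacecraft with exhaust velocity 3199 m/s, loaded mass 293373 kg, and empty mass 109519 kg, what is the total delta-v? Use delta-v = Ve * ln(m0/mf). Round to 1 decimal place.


Step 1: Mass ratio m0/mf = 293373 / 109519 = 2.678741
Step 2: ln(2.678741) = 0.985347
Step 3: delta-v = 3199 * 0.985347 = 3152.1 m/s

3152.1


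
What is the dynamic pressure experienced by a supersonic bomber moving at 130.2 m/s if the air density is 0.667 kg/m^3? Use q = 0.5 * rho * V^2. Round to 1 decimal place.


Step 1: V^2 = 130.2^2 = 16952.04
Step 2: q = 0.5 * 0.667 * 16952.04
Step 3: q = 5653.5 Pa

5653.5


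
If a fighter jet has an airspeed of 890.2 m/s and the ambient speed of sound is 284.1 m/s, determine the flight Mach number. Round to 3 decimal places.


Step 1: M = V / a = 890.2 / 284.1
Step 2: M = 3.133

3.133


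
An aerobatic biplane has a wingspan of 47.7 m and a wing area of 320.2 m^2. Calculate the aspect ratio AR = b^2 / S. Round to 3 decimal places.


Step 1: b^2 = 47.7^2 = 2275.29
Step 2: AR = 2275.29 / 320.2 = 7.106

7.106


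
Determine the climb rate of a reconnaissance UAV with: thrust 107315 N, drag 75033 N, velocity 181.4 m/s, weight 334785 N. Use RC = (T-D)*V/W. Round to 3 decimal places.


Step 1: Excess thrust = T - D = 107315 - 75033 = 32282 N
Step 2: Excess power = 32282 * 181.4 = 5855954.8 W
Step 3: RC = 5855954.8 / 334785 = 17.492 m/s

17.492


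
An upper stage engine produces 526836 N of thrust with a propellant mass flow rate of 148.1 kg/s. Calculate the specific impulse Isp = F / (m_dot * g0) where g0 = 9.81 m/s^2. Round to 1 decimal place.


Step 1: m_dot * g0 = 148.1 * 9.81 = 1452.86
Step 2: Isp = 526836 / 1452.86 = 362.6 s

362.6


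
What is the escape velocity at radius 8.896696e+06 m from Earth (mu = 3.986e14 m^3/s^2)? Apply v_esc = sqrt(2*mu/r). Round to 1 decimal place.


Step 1: 2*mu/r = 2 * 3.986e14 / 8.896696e+06 = 89606298.7878
Step 2: v_esc = sqrt(89606298.7878) = 9466.1 m/s

9466.1


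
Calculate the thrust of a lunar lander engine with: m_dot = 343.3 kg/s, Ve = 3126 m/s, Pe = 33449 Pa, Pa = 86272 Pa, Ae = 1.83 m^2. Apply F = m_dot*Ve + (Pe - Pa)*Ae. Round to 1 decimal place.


Step 1: Momentum thrust = m_dot * Ve = 343.3 * 3126 = 1073155.8 N
Step 2: Pressure thrust = (Pe - Pa) * Ae = (33449 - 86272) * 1.83 = -96666.09 N
Step 3: Total thrust F = 1073155.8 + -96666.09 = 976489.7 N

976489.7


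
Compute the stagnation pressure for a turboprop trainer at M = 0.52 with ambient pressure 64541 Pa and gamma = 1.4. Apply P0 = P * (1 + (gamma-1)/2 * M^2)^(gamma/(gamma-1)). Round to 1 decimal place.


Step 1: (gamma-1)/2 * M^2 = 0.2 * 0.2704 = 0.05408
Step 2: 1 + 0.05408 = 1.05408
Step 3: Exponent gamma/(gamma-1) = 3.5
Step 4: P0 = 64541 * 1.05408^3.5 = 77605.6 Pa

77605.6


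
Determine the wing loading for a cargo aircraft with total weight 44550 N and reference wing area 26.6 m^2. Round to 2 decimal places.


Step 1: Wing loading = W / S = 44550 / 26.6
Step 2: Wing loading = 1674.81 N/m^2

1674.81


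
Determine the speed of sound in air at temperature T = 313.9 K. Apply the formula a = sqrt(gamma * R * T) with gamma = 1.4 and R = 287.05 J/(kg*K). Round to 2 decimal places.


Step 1: gamma * R * T = 1.4 * 287.05 * 313.9 = 126146.993
Step 2: a = sqrt(126146.993) = 355.17 m/s

355.17


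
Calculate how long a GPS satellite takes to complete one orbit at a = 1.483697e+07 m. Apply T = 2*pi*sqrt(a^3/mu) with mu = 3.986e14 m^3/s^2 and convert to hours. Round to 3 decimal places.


Step 1: a^3 / mu = 3.266146e+21 / 3.986e14 = 8.194045e+06
Step 2: sqrt(8.194045e+06) = 2862.5243 s
Step 3: T = 2*pi * 2862.5243 = 17985.77 s
Step 4: T in hours = 17985.77 / 3600 = 4.996 hours

4.996


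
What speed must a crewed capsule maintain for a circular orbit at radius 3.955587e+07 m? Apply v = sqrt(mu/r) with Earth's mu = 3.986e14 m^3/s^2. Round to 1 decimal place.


Step 1: mu / r = 3.986e14 / 3.955587e+07 = 10076886.1866
Step 2: v = sqrt(10076886.1866) = 3174.4 m/s

3174.4


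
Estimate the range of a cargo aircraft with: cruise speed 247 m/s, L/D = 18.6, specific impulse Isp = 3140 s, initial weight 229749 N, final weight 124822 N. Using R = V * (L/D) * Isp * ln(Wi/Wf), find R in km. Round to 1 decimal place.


Step 1: Coefficient = V * (L/D) * Isp = 247 * 18.6 * 3140 = 14425788.0 m
Step 2: Wi/Wf = 229749 / 124822 = 1.840613
Step 3: ln(1.840613) = 0.610099
Step 4: R = 14425788.0 * 0.610099 = 8801154.3 m = 8801.2 km

8801.2


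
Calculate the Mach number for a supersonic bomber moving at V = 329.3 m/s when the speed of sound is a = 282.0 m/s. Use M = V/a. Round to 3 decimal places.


Step 1: M = V / a = 329.3 / 282.0
Step 2: M = 1.168

1.168


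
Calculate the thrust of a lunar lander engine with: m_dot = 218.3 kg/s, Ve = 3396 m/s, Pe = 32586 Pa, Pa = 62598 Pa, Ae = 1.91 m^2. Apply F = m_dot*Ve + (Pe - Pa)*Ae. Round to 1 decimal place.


Step 1: Momentum thrust = m_dot * Ve = 218.3 * 3396 = 741346.8 N
Step 2: Pressure thrust = (Pe - Pa) * Ae = (32586 - 62598) * 1.91 = -57322.92 N
Step 3: Total thrust F = 741346.8 + -57322.92 = 684023.9 N

684023.9


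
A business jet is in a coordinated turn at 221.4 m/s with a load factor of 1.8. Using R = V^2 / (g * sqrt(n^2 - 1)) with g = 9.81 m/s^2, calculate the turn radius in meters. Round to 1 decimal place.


Step 1: V^2 = 221.4^2 = 49017.96
Step 2: n^2 - 1 = 1.8^2 - 1 = 2.24
Step 3: sqrt(2.24) = 1.496663
Step 4: R = 49017.96 / (9.81 * 1.496663) = 3338.6 m

3338.6


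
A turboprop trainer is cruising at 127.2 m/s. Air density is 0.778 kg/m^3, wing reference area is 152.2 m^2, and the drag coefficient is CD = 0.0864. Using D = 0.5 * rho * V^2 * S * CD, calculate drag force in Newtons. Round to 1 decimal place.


Step 1: Dynamic pressure q = 0.5 * 0.778 * 127.2^2 = 6293.9578 Pa
Step 2: Drag D = q * S * CD = 6293.9578 * 152.2 * 0.0864
Step 3: D = 82766.0 N

82766.0


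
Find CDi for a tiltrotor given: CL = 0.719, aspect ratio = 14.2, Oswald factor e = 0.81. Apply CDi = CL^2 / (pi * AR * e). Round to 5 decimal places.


Step 1: CL^2 = 0.719^2 = 0.516961
Step 2: pi * AR * e = 3.14159 * 14.2 * 0.81 = 36.134599
Step 3: CDi = 0.516961 / 36.134599 = 0.01431

0.01431


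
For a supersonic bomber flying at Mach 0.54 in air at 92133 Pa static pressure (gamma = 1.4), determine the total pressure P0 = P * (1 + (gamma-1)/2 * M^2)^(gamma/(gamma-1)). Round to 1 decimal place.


Step 1: (gamma-1)/2 * M^2 = 0.2 * 0.2916 = 0.05832
Step 2: 1 + 0.05832 = 1.05832
Step 3: Exponent gamma/(gamma-1) = 3.5
Step 4: P0 = 92133 * 1.05832^3.5 = 112350.4 Pa

112350.4


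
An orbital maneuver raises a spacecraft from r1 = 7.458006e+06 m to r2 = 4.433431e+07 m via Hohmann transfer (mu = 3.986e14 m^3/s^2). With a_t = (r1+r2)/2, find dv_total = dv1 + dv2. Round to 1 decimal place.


Step 1: Transfer semi-major axis a_t = (7.458006e+06 + 4.433431e+07) / 2 = 2.589616e+07 m
Step 2: v1 (circular at r1) = sqrt(mu/r1) = 7310.67 m/s
Step 3: v_t1 = sqrt(mu*(2/r1 - 1/a_t)) = 9565.54 m/s
Step 4: dv1 = |9565.54 - 7310.67| = 2254.87 m/s
Step 5: v2 (circular at r2) = 2998.46 m/s, v_t2 = 1609.13 m/s
Step 6: dv2 = |2998.46 - 1609.13| = 1389.33 m/s
Step 7: Total delta-v = 2254.87 + 1389.33 = 3644.2 m/s

3644.2


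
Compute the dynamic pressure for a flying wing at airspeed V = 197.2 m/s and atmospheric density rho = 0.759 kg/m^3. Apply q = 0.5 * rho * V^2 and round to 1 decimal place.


Step 1: V^2 = 197.2^2 = 38887.84
Step 2: q = 0.5 * 0.759 * 38887.84
Step 3: q = 14757.9 Pa

14757.9


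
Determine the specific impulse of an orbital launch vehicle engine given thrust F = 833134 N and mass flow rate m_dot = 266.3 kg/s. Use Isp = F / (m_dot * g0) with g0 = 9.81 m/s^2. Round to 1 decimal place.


Step 1: m_dot * g0 = 266.3 * 9.81 = 2612.4
Step 2: Isp = 833134 / 2612.4 = 318.9 s

318.9


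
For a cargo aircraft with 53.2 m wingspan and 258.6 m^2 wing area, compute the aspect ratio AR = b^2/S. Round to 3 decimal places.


Step 1: b^2 = 53.2^2 = 2830.24
Step 2: AR = 2830.24 / 258.6 = 10.944

10.944


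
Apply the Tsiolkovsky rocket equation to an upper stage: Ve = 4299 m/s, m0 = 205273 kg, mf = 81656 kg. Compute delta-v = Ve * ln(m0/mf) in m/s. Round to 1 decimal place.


Step 1: Mass ratio m0/mf = 205273 / 81656 = 2.513875
Step 2: ln(2.513875) = 0.921825
Step 3: delta-v = 4299 * 0.921825 = 3962.9 m/s

3962.9


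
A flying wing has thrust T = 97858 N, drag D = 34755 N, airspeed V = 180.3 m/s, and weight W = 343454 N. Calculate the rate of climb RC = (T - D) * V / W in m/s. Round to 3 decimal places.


Step 1: Excess thrust = T - D = 97858 - 34755 = 63103 N
Step 2: Excess power = 63103 * 180.3 = 11377470.9 W
Step 3: RC = 11377470.9 / 343454 = 33.127 m/s

33.127


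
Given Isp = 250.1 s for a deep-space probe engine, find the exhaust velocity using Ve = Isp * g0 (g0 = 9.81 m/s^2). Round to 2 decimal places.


Step 1: Ve = Isp * g0 = 250.1 * 9.81
Step 2: Ve = 2453.48 m/s

2453.48


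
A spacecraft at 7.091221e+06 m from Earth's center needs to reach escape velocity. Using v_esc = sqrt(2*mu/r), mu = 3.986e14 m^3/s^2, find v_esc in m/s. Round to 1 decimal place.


Step 1: 2*mu/r = 2 * 3.986e14 / 7.091221e+06 = 112420695.9563
Step 2: v_esc = sqrt(112420695.9563) = 10602.9 m/s

10602.9


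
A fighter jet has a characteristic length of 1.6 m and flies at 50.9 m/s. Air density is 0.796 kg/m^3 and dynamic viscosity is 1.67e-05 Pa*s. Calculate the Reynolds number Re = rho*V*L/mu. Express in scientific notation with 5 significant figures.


Step 1: Numerator = rho * V * L = 0.796 * 50.9 * 1.6 = 64.82624
Step 2: Re = 64.82624 / 1.67e-05
Step 3: Re = 3.8818e+06

3.8818e+06


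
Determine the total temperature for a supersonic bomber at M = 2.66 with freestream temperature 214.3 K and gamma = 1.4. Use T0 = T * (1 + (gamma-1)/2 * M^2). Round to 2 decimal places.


Step 1: (gamma-1)/2 = 0.2
Step 2: M^2 = 7.0756
Step 3: 1 + 0.2 * 7.0756 = 2.41512
Step 4: T0 = 214.3 * 2.41512 = 517.56 K

517.56


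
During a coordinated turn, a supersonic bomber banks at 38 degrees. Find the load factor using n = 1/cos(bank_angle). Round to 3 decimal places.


Step 1: Convert 38 degrees to radians = 0.663225
Step 2: cos(38 deg) = 0.788011
Step 3: n = 1 / 0.788011 = 1.269

1.269


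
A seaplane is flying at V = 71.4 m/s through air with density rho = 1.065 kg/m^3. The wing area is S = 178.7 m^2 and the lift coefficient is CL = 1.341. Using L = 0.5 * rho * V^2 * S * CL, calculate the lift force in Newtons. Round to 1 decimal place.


Step 1: Calculate dynamic pressure q = 0.5 * 1.065 * 71.4^2 = 0.5 * 1.065 * 5097.96 = 2714.6637 Pa
Step 2: Multiply by wing area and lift coefficient: L = 2714.6637 * 178.7 * 1.341
Step 3: L = 485110.4032 * 1.341 = 650533.1 N

650533.1


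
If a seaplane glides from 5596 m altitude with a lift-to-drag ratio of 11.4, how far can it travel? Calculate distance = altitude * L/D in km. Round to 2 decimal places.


Step 1: Glide distance = altitude * L/D = 5596 * 11.4 = 63794.4 m
Step 2: Convert to km: 63794.4 / 1000 = 63.79 km

63.79


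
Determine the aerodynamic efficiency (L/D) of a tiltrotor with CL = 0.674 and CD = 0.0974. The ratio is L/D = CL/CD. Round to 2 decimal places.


Step 1: L/D = CL / CD = 0.674 / 0.0974
Step 2: L/D = 6.92

6.92


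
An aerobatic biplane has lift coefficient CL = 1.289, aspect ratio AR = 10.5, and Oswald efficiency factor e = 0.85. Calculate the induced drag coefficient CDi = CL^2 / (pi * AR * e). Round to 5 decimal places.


Step 1: CL^2 = 1.289^2 = 1.661521
Step 2: pi * AR * e = 3.14159 * 10.5 * 0.85 = 28.038714
Step 3: CDi = 1.661521 / 28.038714 = 0.05926

0.05926


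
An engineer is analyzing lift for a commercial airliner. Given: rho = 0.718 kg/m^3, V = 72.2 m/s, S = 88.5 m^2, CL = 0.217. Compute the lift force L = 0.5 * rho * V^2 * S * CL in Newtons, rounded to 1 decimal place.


Step 1: Calculate dynamic pressure q = 0.5 * 0.718 * 72.2^2 = 0.5 * 0.718 * 5212.84 = 1871.4096 Pa
Step 2: Multiply by wing area and lift coefficient: L = 1871.4096 * 88.5 * 0.217
Step 3: L = 165619.7461 * 0.217 = 35939.5 N

35939.5


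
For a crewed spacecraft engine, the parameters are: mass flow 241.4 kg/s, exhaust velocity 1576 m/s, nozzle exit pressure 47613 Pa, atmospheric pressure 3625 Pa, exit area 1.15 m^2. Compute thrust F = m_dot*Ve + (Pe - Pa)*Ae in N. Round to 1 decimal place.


Step 1: Momentum thrust = m_dot * Ve = 241.4 * 1576 = 380446.4 N
Step 2: Pressure thrust = (Pe - Pa) * Ae = (47613 - 3625) * 1.15 = 50586.20 N
Step 3: Total thrust F = 380446.4 + 50586.20 = 431032.6 N

431032.6


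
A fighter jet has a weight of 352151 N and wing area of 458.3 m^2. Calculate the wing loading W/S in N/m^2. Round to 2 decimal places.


Step 1: Wing loading = W / S = 352151 / 458.3
Step 2: Wing loading = 768.39 N/m^2

768.39


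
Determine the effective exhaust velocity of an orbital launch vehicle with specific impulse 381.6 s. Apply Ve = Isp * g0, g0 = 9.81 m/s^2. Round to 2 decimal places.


Step 1: Ve = Isp * g0 = 381.6 * 9.81
Step 2: Ve = 3743.50 m/s

3743.50


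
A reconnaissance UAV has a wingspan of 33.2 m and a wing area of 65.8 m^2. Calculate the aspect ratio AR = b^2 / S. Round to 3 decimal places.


Step 1: b^2 = 33.2^2 = 1102.24
Step 2: AR = 1102.24 / 65.8 = 16.751

16.751


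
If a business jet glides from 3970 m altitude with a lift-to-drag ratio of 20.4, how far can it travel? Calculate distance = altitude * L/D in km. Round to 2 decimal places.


Step 1: Glide distance = altitude * L/D = 3970 * 20.4 = 80988.0 m
Step 2: Convert to km: 80988.0 / 1000 = 80.99 km

80.99


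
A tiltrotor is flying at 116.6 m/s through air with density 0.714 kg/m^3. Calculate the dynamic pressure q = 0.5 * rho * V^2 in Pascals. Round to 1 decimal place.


Step 1: V^2 = 116.6^2 = 13595.56
Step 2: q = 0.5 * 0.714 * 13595.56
Step 3: q = 4853.6 Pa

4853.6


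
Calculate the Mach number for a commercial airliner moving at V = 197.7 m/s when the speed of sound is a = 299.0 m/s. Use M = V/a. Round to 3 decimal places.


Step 1: M = V / a = 197.7 / 299.0
Step 2: M = 0.661

0.661


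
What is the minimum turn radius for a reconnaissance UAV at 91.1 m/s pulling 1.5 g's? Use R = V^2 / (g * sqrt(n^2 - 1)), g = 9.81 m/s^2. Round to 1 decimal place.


Step 1: V^2 = 91.1^2 = 8299.21
Step 2: n^2 - 1 = 1.5^2 - 1 = 1.25
Step 3: sqrt(1.25) = 1.118034
Step 4: R = 8299.21 / (9.81 * 1.118034) = 756.7 m

756.7


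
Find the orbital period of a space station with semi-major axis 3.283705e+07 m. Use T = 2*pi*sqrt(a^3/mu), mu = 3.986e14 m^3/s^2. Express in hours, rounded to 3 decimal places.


Step 1: a^3 / mu = 3.540727e+22 / 3.986e14 = 8.882907e+07
Step 2: sqrt(8.882907e+07) = 9424.9174 s
Step 3: T = 2*pi * 9424.9174 = 59218.5 s
Step 4: T in hours = 59218.5 / 3600 = 16.450 hours

16.450


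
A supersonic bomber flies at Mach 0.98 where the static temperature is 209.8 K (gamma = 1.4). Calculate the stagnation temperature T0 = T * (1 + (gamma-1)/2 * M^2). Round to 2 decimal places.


Step 1: (gamma-1)/2 = 0.2
Step 2: M^2 = 0.9604
Step 3: 1 + 0.2 * 0.9604 = 1.19208
Step 4: T0 = 209.8 * 1.19208 = 250.10 K

250.10


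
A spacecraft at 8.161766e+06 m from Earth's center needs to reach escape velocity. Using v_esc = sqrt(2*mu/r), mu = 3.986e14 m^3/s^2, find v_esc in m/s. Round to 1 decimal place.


Step 1: 2*mu/r = 2 * 3.986e14 / 8.161766e+06 = 97674939.4678
Step 2: v_esc = sqrt(97674939.4678) = 9883.1 m/s

9883.1


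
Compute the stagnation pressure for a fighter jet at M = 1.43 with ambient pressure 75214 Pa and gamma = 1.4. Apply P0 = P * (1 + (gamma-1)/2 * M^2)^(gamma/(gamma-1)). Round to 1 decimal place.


Step 1: (gamma-1)/2 * M^2 = 0.2 * 2.0449 = 0.40898
Step 2: 1 + 0.40898 = 1.40898
Step 3: Exponent gamma/(gamma-1) = 3.5
Step 4: P0 = 75214 * 1.40898^3.5 = 249727.0 Pa

249727.0


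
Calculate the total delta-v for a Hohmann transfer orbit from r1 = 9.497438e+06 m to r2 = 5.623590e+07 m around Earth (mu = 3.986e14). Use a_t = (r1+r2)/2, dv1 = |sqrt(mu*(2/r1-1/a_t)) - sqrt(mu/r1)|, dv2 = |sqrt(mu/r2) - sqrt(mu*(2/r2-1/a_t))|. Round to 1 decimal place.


Step 1: Transfer semi-major axis a_t = (9.497438e+06 + 5.623590e+07) / 2 = 3.286667e+07 m
Step 2: v1 (circular at r1) = sqrt(mu/r1) = 6478.37 m/s
Step 3: v_t1 = sqrt(mu*(2/r1 - 1/a_t)) = 8474.12 m/s
Step 4: dv1 = |8474.12 - 6478.37| = 1995.75 m/s
Step 5: v2 (circular at r2) = 2662.33 m/s, v_t2 = 1431.16 m/s
Step 6: dv2 = |2662.33 - 1431.16| = 1231.17 m/s
Step 7: Total delta-v = 1995.75 + 1231.17 = 3226.9 m/s

3226.9


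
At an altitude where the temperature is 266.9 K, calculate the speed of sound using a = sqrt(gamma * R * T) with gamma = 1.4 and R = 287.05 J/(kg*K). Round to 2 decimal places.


Step 1: gamma * R * T = 1.4 * 287.05 * 266.9 = 107259.103
Step 2: a = sqrt(107259.103) = 327.50 m/s

327.50


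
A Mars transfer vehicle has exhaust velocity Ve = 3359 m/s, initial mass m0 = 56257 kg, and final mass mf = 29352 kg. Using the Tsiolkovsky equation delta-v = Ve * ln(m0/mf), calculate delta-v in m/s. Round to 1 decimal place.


Step 1: Mass ratio m0/mf = 56257 / 29352 = 1.916633
Step 2: ln(1.916633) = 0.65057
Step 3: delta-v = 3359 * 0.65057 = 2185.3 m/s

2185.3


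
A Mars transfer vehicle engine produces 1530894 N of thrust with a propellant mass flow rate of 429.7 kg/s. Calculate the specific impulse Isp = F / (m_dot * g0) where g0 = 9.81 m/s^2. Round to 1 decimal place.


Step 1: m_dot * g0 = 429.7 * 9.81 = 4215.36
Step 2: Isp = 1530894 / 4215.36 = 363.2 s

363.2


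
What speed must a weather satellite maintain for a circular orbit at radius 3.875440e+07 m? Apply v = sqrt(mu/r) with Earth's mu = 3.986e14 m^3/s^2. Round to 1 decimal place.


Step 1: mu / r = 3.986e14 / 3.875440e+07 = 10285283.7355
Step 2: v = sqrt(10285283.7355) = 3207.1 m/s

3207.1


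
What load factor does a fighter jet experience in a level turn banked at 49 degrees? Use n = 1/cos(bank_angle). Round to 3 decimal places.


Step 1: Convert 49 degrees to radians = 0.855211
Step 2: cos(49 deg) = 0.656059
Step 3: n = 1 / 0.656059 = 1.524

1.524


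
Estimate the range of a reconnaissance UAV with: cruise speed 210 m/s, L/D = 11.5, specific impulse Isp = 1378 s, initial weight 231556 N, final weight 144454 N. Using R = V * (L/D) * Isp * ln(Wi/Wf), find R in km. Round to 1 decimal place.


Step 1: Coefficient = V * (L/D) * Isp = 210 * 11.5 * 1378 = 3327870.0 m
Step 2: Wi/Wf = 231556 / 144454 = 1.602974
Step 3: ln(1.602974) = 0.471861
Step 4: R = 3327870.0 * 0.471861 = 1570290.8 m = 1570.3 km

1570.3


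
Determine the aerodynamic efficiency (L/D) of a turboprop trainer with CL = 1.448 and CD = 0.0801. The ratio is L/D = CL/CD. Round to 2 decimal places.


Step 1: L/D = CL / CD = 1.448 / 0.0801
Step 2: L/D = 18.08

18.08


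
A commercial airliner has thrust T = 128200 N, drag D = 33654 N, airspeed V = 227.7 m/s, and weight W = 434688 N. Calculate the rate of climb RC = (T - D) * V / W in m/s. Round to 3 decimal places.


Step 1: Excess thrust = T - D = 128200 - 33654 = 94546 N
Step 2: Excess power = 94546 * 227.7 = 21528124.2 W
Step 3: RC = 21528124.2 / 434688 = 49.525 m/s

49.525


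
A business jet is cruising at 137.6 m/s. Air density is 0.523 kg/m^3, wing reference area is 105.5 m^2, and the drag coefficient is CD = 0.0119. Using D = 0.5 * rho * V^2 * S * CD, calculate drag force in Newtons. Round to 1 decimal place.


Step 1: Dynamic pressure q = 0.5 * 0.523 * 137.6^2 = 4951.1782 Pa
Step 2: Drag D = q * S * CD = 4951.1782 * 105.5 * 0.0119
Step 3: D = 6216.0 N

6216.0


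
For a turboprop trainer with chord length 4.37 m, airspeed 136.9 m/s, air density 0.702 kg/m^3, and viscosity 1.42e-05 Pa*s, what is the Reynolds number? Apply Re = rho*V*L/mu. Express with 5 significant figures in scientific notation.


Step 1: Numerator = rho * V * L = 0.702 * 136.9 * 4.37 = 419.973606
Step 2: Re = 419.973606 / 1.42e-05
Step 3: Re = 2.9576e+07

2.9576e+07


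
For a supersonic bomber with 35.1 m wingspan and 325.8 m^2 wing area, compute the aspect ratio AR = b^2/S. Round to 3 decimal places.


Step 1: b^2 = 35.1^2 = 1232.01
Step 2: AR = 1232.01 / 325.8 = 3.781

3.781


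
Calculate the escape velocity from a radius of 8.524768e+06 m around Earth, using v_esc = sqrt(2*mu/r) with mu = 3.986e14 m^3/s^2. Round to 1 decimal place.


Step 1: 2*mu/r = 2 * 3.986e14 / 8.524768e+06 = 93515741.4255
Step 2: v_esc = sqrt(93515741.4255) = 9670.4 m/s

9670.4
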